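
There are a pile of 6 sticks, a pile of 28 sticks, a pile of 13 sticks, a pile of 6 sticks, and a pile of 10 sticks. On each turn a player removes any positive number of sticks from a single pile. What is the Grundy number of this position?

Compute the nim-sum pairwise:
6 ^ 28 = 26
26 ^ 13 = 23
23 ^ 6 = 17
17 ^ 10 = 27

27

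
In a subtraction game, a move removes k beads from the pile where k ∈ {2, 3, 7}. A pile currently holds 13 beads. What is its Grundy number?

Grundy values for subtraction set {2, 3, 7}:
g(0) = mex{} = 0
g(1) = mex{} = 0
g(2) = mex{0} = 1
g(3) = mex{0} = 1
g(4) = mex{0,1} = 2
g(5) = mex{1} = 0
g(6) = mex{1,2} = 0
g(7) = mex{0,2} = 1
g(8) = mex{0} = 1
g(9) = mex{0,1} = 2
g(10) = mex{1} = 0
g(11) = mex{1,2} = 0
g(12) = mex{0,2} = 1
g(13) = mex{0} = 1
So g(13) = 1.

1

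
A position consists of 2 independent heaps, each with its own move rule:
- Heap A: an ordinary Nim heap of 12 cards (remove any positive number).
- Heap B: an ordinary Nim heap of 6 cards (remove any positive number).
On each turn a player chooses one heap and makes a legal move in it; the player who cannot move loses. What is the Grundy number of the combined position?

10

Heap A is a plain Nim heap of size 12, so its Grundy value is 12.
Heap B is a plain Nim heap of size 6, so its Grundy value is 6.
The value of a disjunctive sum is the nim-sum of the parts.
Combined value = 12 ⊕ 6 = 10.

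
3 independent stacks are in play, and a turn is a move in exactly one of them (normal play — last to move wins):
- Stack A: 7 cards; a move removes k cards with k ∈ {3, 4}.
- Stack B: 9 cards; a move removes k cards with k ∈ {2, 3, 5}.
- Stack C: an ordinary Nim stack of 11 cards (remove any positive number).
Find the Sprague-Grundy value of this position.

10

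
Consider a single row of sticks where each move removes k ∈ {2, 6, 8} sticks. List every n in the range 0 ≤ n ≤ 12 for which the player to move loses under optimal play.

Build the Grundy sequence with g(k) = mex{g(k−s) : s ∈ {2, 6, 8}, s ≤ k}:
g(0) = mex{} = 0
g(1) = mex{} = 0
g(2) = mex{0} = 1
g(3) = mex{0} = 1
g(4) = mex{1} = 0
g(5) = mex{1} = 0
g(6) = mex{0} = 1
g(7) = mex{0} = 1
g(8) = mex{0,1} = 2
g(9) = mex{0,1} = 2
g(10) = mex{0,1,2} = 3
g(11) = mex{0,1,2} = 3
g(12) = mex{0,1,3} = 2
The P-positions (g = 0) in 0..12 are 0, 1, 4, 5.

0, 1, 4, 5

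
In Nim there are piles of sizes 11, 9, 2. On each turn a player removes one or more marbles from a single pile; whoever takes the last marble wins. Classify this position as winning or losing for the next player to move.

Compute the nim-sum pairwise:
11 ^ 9 = 2
2 ^ 2 = 0
The nim-sum is 0, so this is a P-position: the player to move is in a losing position under optimal play.

Losing position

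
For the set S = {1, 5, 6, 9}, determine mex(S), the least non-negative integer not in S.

0

0 is not in the set, so the mex is 0.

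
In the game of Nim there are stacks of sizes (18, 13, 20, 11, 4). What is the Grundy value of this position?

4

Compute the nim-sum pairwise:
18 ^ 13 = 31
31 ^ 20 = 11
11 ^ 11 = 0
0 ^ 4 = 4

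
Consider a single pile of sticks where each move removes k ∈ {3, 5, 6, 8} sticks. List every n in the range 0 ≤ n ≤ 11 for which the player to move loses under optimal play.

Grundy values for subtraction set {3, 5, 6, 8}:
g(0) = mex{} = 0
g(1) = mex{} = 0
g(2) = mex{} = 0
g(3) = mex{0} = 1
g(4) = mex{0} = 1
g(5) = mex{0} = 1
g(6) = mex{0,1} = 2
g(7) = mex{0,1} = 2
g(8) = mex{0,1} = 2
g(9) = mex{0,1,2} = 3
g(10) = mex{0,1,2} = 3
g(11) = mex{1,2} = 0
The P-positions (g = 0) in 0..11 are 0, 1, 2, 11.

0, 1, 2, 11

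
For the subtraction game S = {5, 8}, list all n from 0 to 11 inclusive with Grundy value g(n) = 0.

0, 1, 2, 3, 4

Build the Grundy sequence with g(k) = mex{g(k−s) : s ∈ {5, 8}, s ≤ k}:
g(0) = mex{} = 0
g(1) = mex{} = 0
g(2) = mex{} = 0
g(3) = mex{} = 0
g(4) = mex{} = 0
g(5) = mex{0} = 1
g(6) = mex{0} = 1
g(7) = mex{0} = 1
g(8) = mex{0} = 1
g(9) = mex{0} = 1
g(10) = mex{0,1} = 2
g(11) = mex{0,1} = 2
The P-positions (g = 0) in 0..11 are 0, 1, 2, 3, 4.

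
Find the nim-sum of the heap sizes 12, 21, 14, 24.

Nim-sum: 12 ^ 21 ^ 14 ^ 24 = 15.

15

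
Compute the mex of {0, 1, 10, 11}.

The values 0, 1 are all present; 2 is the first non-negative integer missing from the set.

2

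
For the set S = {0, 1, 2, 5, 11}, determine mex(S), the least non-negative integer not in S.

The values 0, 1, 2 are all present; 3 is the first non-negative integer missing from the set.

3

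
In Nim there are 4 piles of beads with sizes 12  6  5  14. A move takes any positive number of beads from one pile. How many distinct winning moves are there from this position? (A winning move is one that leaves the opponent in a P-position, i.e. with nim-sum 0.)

1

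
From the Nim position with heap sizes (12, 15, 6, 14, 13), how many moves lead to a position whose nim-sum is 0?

5

Nim-sum: 12 XOR 15 XOR 6 XOR 14 XOR 13 = 6.
The overall nim-sum is X = 6. A heap of size p has a winning move iff p XOR X < p (reduce it to p XOR X).
  12: 12 XOR 6 = 10 < 12 — winning move (to 10).
  15: 15 XOR 6 = 9 < 15 — winning move (to 9).
  6: 6 XOR 6 = 0 < 6 — winning move (to 0).
  14: 14 XOR 6 = 8 < 14 — winning move (to 8).
  13: 13 XOR 6 = 11 < 13 — winning move (to 11).
That gives 5 winning moves.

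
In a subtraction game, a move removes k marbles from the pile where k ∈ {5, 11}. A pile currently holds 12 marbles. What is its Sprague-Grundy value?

Build the Grundy sequence with g(k) = mex{g(k−s) : s ∈ {5, 11}, s ≤ k}:
g(0) = mex{} = 0
g(1) = mex{} = 0
g(2) = mex{} = 0
g(3) = mex{} = 0
g(4) = mex{} = 0
g(5) = mex{0} = 1
g(6) = mex{0} = 1
g(7) = mex{0} = 1
g(8) = mex{0} = 1
g(9) = mex{0} = 1
g(10) = mex{1} = 0
g(11) = mex{0,1} = 2
g(12) = mex{0,1} = 2
So g(12) = 2.

2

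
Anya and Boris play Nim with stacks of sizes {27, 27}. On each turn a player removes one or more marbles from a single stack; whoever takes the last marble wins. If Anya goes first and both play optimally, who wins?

In binary:
  11011  (27)
  11011  (27)
  -----
  00000  (0)
The nim-sum is 0, so this is a P-position: the player to move is in a losing position under optimal play; Anya is about to move from it and so loses — Boris wins.

Boris wins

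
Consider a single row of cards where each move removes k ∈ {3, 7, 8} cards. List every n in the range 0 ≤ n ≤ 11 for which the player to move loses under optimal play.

0, 1, 2, 6, 11

Compute g(0), g(1), … for moves {3, 7, 8}:
k:     0  1  2  3  4  5  6  7  8  9 10 11
g(k):  0  0  0  1  1  1  0  2  2  1  3  0
The P-positions (g = 0) in 0..11 are 0, 1, 2, 6, 11.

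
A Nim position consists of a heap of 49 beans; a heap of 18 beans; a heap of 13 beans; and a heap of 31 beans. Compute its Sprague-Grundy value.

49

Compute the nim-sum pairwise:
49 XOR 18 = 35
35 XOR 13 = 46
46 XOR 31 = 49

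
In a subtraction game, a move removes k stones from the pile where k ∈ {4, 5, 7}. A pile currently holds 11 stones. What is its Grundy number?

0

Build the Grundy sequence with g(k) = mex{g(k−s) : s ∈ {4, 5, 7}, s ≤ k}:
k:     0  1  2  3  4  5  6  7  8  9 10 11
g(k):  0  0  0  0  1  1  1  1  2  2  2  0
So g(11) = 0.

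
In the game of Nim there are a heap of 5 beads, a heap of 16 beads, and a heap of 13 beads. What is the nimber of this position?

In binary:
  00101  (5)
  10000  (16)
  01101  (13)
  -----
  11000  (24)

24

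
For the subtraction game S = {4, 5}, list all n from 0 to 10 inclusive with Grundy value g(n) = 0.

Compute g(0), g(1), … for moves {4, 5}:
k:     0  1  2  3  4  5  6  7  8  9 10
g(k):  0  0  0  0  1  1  1  1  2  0  0
The P-positions (g = 0) in 0..10 are 0, 1, 2, 3, 9, 10.

0, 1, 2, 3, 9, 10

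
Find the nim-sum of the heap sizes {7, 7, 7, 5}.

Compute the nim-sum pairwise:
7 ^ 7 = 0
0 ^ 7 = 7
7 ^ 5 = 2

2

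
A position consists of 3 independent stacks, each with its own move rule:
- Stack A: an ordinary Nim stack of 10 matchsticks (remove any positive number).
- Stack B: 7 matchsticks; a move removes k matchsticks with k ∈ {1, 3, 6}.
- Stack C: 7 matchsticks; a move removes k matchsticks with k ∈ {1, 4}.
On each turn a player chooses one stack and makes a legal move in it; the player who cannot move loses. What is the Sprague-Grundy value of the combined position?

Stack A is a plain Nim stack of size 10, so its Grundy value is 10.
For stack B, compute g(0), g(1), … with moves {1, 3, 6}:
g(0) = mex{} = 0
g(1) = mex{0} = 1
g(2) = mex{1} = 0
g(3) = mex{0} = 1
g(4) = mex{1} = 0
g(5) = mex{0} = 1
g(6) = mex{0,1} = 2
g(7) = mex{0,1,2} = 3
So g(7) = 3.
Build the Grundy sequence for stack C with g(k) = mex{g(k−s) : s ∈ {1, 4}, s ≤ k}:
k:     0  1  2  3  4  5  6  7
g(k):  0  1  0  1  2  0  1  0
So g(7) = 0.
By the Sprague-Grundy theorem, the Grundy value of a sum of independent games is the XOR of the component values.
Combined value = 10 XOR 3 XOR 0 = 9.

9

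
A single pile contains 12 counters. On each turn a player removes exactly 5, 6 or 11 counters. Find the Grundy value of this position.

2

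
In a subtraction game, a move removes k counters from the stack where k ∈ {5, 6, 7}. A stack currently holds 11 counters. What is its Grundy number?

2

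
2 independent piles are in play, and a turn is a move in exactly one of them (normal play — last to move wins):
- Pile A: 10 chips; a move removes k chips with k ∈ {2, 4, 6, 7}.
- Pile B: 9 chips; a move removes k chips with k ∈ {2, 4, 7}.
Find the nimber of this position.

0

For pile A, compute g(0), g(1), … with moves {2, 4, 6, 7}:
g(0) = mex{} = 0
g(1) = mex{} = 0
g(2) = mex{0} = 1
g(3) = mex{0} = 1
g(4) = mex{0,1} = 2
g(5) = mex{0,1} = 2
g(6) = mex{0,1,2} = 3
g(7) = mex{0,1,2} = 3
g(8) = mex{0,1,2,3} = 4
g(9) = mex{1,2,3} = 0
g(10) = mex{1,2,3,4} = 0
So g(10) = 0.
Build the Grundy sequence for pile B with g(k) = mex{g(k−s) : s ∈ {2, 4, 7}, s ≤ k}:
k:     0  1  2  3  4  5  6  7  8  9
g(k):  0  0  1  1  2  2  0  3  1  0
So g(9) = 0.
The value of a disjunctive sum is the nim-sum of the parts.
Combined value = 0 XOR 0 = 0.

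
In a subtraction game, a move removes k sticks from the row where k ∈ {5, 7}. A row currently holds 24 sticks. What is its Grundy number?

Build the Grundy sequence with g(k) = mex{g(k−s) : s ∈ {5, 7}, s ≤ k}:
k:     0  1  2  3  4  5  6  7  8  9 10 11 12 13 14 15 16 17 18 19 20 21 22 23 24
g(k):  0  0  0  0  0  1  1  1  1  1  2  2  0  0  0  0  0  1  1  1  1  1  2  2  0
So g(24) = 0.

0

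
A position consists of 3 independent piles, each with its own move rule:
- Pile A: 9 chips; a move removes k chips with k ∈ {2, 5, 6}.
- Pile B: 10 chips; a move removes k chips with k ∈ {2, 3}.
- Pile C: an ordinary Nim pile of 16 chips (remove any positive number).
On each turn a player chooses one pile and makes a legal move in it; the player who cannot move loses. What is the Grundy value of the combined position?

18

Build the Grundy sequence for pile A with g(k) = mex{g(k−s) : s ∈ {2, 5, 6}, s ≤ k}:
g(0) = mex{} = 0
g(1) = mex{} = 0
g(2) = mex{0} = 1
g(3) = mex{0} = 1
g(4) = mex{1} = 0
g(5) = mex{0,1} = 2
g(6) = mex{0} = 1
g(7) = mex{0,1,2} = 3
g(8) = mex{1} = 0
g(9) = mex{0,1,3} = 2
So g(9) = 2.
Build the Grundy sequence for pile B with g(k) = mex{g(k−s) : s ∈ {2, 3}, s ≤ k}:
k:     0  1  2  3  4  5  6  7  8  9 10
g(k):  0  0  1  1  2  0  0  1  1  2  0
So g(10) = 0.
Pile C is a plain Nim pile of size 16, so its Grundy value is 16.
The value of a disjunctive sum is the nim-sum of the parts.
Combined value = 2 XOR 0 XOR 16 = 18.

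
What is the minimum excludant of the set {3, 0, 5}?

1

0 is in the set but 1 is not, so the mex is 1.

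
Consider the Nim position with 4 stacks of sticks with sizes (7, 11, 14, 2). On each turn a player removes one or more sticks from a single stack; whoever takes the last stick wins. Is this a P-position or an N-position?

P-position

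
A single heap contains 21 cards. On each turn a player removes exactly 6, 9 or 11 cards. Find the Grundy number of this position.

0

Compute g(0), g(1), … for moves {6, 9, 11}:
k:     0  1  2  3  4  5  6  7  8  9 10 11 12 13 14 15 16 17 18 19 20 21
g(k):  0  0  0  0  0  0  1  1  1  1  1  1  2  2  2  2  2  0  0  0  0  0
So g(21) = 0.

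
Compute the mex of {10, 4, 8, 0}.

1

0 is in the set but 1 is not, so the mex is 1.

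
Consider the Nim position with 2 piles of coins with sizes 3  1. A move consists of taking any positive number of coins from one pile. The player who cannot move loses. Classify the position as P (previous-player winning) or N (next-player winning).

Bitwise XOR of the heap sizes:
  11  (3)
  01  (1)
  --
  10  (2)
The nim-sum is 2 ≠ 0, so this is an N-position: the player to move can win.

N-position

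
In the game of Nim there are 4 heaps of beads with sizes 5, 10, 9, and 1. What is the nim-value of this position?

7

Compute the nim-sum pairwise:
5 ^ 10 = 15
15 ^ 9 = 6
6 ^ 1 = 7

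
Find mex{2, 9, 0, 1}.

3

The values 0, 1, 2 are all present; 3 is the first non-negative integer missing from the set.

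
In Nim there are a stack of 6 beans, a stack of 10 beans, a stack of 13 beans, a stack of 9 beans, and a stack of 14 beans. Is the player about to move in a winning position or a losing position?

Write each in binary and XOR column by column:
  0110  (6)
  1010  (10)
  1101  (13)
  1001  (9)
  1110  (14)
  ----
  0110  (6)
The nim-sum is 6 ≠ 0, so this is an N-position: the player to move can win.

Winning position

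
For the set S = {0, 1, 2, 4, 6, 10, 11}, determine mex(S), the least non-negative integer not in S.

The values 0, 1, 2 are all present; 3 is the first non-negative integer missing from the set.

3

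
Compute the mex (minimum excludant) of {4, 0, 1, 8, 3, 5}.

The values 0, 1 are all present; 2 is the first non-negative integer missing from the set.

2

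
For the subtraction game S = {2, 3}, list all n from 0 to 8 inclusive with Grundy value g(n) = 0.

Build the Grundy sequence with g(k) = mex{g(k−s) : s ∈ {2, 3}, s ≤ k}:
g(0) = mex{} = 0
g(1) = mex{} = 0
g(2) = mex{0} = 1
g(3) = mex{0} = 1
g(4) = mex{0,1} = 2
g(5) = mex{1} = 0
g(6) = mex{1,2} = 0
g(7) = mex{0,2} = 1
g(8) = mex{0} = 1
The P-positions (g = 0) in 0..8 are 0, 1, 5, 6.

0, 1, 5, 6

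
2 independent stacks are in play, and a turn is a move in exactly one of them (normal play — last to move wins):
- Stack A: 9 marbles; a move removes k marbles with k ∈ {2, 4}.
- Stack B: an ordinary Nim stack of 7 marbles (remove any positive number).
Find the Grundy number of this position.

6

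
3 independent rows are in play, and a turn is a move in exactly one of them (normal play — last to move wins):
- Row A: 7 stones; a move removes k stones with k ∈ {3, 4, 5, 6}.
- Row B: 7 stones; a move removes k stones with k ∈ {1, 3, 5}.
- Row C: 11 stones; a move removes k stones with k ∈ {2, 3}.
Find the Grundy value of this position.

Build the Grundy sequence for row A with g(k) = mex{g(k−s) : s ∈ {3, 4, 5, 6}, s ≤ k}:
g(0) = mex{} = 0
g(1) = mex{} = 0
g(2) = mex{} = 0
g(3) = mex{0} = 1
g(4) = mex{0} = 1
g(5) = mex{0} = 1
g(6) = mex{0,1} = 2
g(7) = mex{0,1} = 2
So g(7) = 2.
For row B, compute g(0), g(1), … with moves {1, 3, 5}:
g(0) = mex{} = 0
g(1) = mex{0} = 1
g(2) = mex{1} = 0
g(3) = mex{0} = 1
g(4) = mex{1} = 0
g(5) = mex{0} = 1
g(6) = mex{1} = 0
g(7) = mex{0} = 1
So g(7) = 1.
Build the Grundy sequence for row C with g(k) = mex{g(k−s) : s ∈ {2, 3}, s ≤ k}:
k:     0  1  2  3  4  5  6  7  8  9 10 11
g(k):  0  0  1  1  2  0  0  1  1  2  0  0
So g(11) = 0.
By the Sprague-Grundy theorem, the Grundy value of a sum of independent games is the XOR of the component values.
Combined value = 2 XOR 1 XOR 0 = 3.

3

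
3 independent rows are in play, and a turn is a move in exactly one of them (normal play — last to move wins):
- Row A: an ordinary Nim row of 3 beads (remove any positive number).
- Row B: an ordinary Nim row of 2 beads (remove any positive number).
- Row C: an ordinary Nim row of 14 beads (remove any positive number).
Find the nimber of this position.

15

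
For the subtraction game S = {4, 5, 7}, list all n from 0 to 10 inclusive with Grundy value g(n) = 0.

0, 1, 2, 3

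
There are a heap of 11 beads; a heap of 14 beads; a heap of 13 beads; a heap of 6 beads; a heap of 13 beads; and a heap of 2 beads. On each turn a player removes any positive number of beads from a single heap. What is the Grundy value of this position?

In binary:
  1011  (11)
  1110  (14)
  1101  (13)
  0110  (6)
  1101  (13)
  0010  (2)
  ----
  0001  (1)

1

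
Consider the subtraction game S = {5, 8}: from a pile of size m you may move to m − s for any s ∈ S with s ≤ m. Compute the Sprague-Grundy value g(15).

0

Build the Grundy sequence with g(k) = mex{g(k−s) : s ∈ {5, 8}, s ≤ k}:
k:     0  1  2  3  4  5  6  7  8  9 10 11 12 13 14 15
g(k):  0  0  0  0  0  1  1  1  1  1  2  2  2  0  0  0
So g(15) = 0.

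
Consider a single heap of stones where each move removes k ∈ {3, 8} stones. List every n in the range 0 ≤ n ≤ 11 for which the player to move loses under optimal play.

0, 1, 2, 6, 7, 11

Build the Grundy sequence with g(k) = mex{g(k−s) : s ∈ {3, 8}, s ≤ k}:
k:     0  1  2  3  4  5  6  7  8  9 10 11
g(k):  0  0  0  1  1  1  0  0  2  1  1  0
The P-positions (g = 0) in 0..11 are 0, 1, 2, 6, 7, 11.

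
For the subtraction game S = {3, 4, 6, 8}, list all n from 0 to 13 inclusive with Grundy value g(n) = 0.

Compute g(0), g(1), … for moves {3, 4, 6, 8}:
k:     0  1  2  3  4  5  6  7  8  9 10 11 12 13
g(k):  0  0  0  1  1  1  2  2  2  3  3  0  0  0
The P-positions (g = 0) in 0..13 are 0, 1, 2, 11, 12, 13.

0, 1, 2, 11, 12, 13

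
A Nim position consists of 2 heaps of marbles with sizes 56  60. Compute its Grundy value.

In binary:
  111000  (56)
  111100  (60)
  ------
  000100  (4)

4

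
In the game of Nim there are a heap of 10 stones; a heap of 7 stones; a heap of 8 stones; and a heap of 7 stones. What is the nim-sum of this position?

2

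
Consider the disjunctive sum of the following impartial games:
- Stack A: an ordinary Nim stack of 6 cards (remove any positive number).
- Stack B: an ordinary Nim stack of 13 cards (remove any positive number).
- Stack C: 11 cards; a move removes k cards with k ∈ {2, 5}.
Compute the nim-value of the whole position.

11

Stack A is a plain Nim stack of size 6, so its Grundy value is 6.
Stack B is a plain Nim stack of size 13, so its Grundy value is 13.
Build the Grundy sequence for stack C with g(k) = mex{g(k−s) : s ∈ {2, 5}, s ≤ k}:
k:     0  1  2  3  4  5  6  7  8  9 10 11
g(k):  0  0  1  1  0  2  1  0  0  1  1  0
So g(11) = 0.
The value of a disjunctive sum is the nim-sum of the parts.
Combined value = 6 XOR 13 XOR 0 = 11.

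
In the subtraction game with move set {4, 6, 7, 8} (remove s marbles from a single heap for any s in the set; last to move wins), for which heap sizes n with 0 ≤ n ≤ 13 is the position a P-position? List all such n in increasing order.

0, 1, 2, 3, 12, 13

Build the Grundy sequence with g(k) = mex{g(k−s) : s ∈ {4, 6, 7, 8}, s ≤ k}:
k:     0  1  2  3  4  5  6  7  8  9 10 11 12 13
g(k):  0  0  0  0  1  1  1  1  2  2  2  2  0  0
The P-positions (g = 0) in 0..13 are 0, 1, 2, 3, 12, 13.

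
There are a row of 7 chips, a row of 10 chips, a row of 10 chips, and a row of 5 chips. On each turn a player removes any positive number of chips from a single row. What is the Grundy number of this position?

2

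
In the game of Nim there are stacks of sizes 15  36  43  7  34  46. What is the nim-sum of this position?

Compute the nim-sum pairwise:
15 XOR 36 = 43
43 XOR 43 = 0
0 XOR 7 = 7
7 XOR 34 = 37
37 XOR 46 = 11

11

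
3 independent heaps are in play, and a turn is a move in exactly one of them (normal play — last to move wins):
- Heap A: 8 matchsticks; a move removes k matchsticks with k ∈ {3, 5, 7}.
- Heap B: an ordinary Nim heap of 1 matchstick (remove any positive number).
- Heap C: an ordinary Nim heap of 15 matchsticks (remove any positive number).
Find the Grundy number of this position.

12

For heap A, compute g(0), g(1), … with moves {3, 5, 7}:
k:     0  1  2  3  4  5  6  7  8
g(k):  0  0  0  1  1  1  2  2  2
So g(8) = 2.
Heap B is a plain Nim heap of size 1, so its Grundy value is 1.
Heap C is a plain Nim heap of size 15, so its Grundy value is 15.
By the Sprague-Grundy theorem, the Grundy value of a sum of independent games is the XOR of the component values.
Combined value = 2 ⊕ 1 ⊕ 15 = 12.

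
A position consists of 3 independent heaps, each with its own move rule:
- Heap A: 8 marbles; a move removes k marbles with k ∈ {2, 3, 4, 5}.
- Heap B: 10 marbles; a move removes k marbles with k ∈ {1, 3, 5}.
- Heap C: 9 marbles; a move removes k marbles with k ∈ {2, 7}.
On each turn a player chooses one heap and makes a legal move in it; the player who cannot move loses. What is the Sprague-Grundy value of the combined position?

0

For heap A, compute g(0), g(1), … with moves {2, 3, 4, 5}:
k:     0  1  2  3  4  5  6  7  8
g(k):  0  0  1  1  2  2  3  0  0
So g(8) = 0.
Grundy values for heap B (subtraction set {1, 3, 5}):
g(0) = mex{} = 0
g(1) = mex{0} = 1
g(2) = mex{1} = 0
g(3) = mex{0} = 1
g(4) = mex{1} = 0
g(5) = mex{0} = 1
g(6) = mex{1} = 0
g(7) = mex{0} = 1
g(8) = mex{1} = 0
g(9) = mex{0} = 1
g(10) = mex{1} = 0
So g(10) = 0.
For heap C, compute g(0), g(1), … with moves {2, 7}:
k:     0  1  2  3  4  5  6  7  8  9
g(k):  0  0  1  1  0  0  1  1  2  0
So g(9) = 0.
By the Sprague-Grundy theorem, the Grundy value of a sum of independent games is the XOR of the component values.
Combined value = 0 XOR 0 XOR 0 = 0.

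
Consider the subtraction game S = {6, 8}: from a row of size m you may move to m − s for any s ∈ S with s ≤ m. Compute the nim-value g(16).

Compute g(0), g(1), … for moves {6, 8}:
k:     0  1  2  3  4  5  6  7  8  9 10 11 12 13 14 15 16
g(k):  0  0  0  0  0  0  1  1  1  1  1  1  2  2  0  0  0
So g(16) = 0.

0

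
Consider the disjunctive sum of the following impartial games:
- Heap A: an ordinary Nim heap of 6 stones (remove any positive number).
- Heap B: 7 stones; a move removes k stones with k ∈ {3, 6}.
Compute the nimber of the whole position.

Heap A is a plain Nim heap of size 6, so its Grundy value is 6.
Build the Grundy sequence for heap B with g(k) = mex{g(k−s) : s ∈ {3, 6}, s ≤ k}:
k:     0  1  2  3  4  5  6  7
g(k):  0  0  0  1  1  1  2  2
So g(7) = 2.
The value of a disjunctive sum is the nim-sum of the parts.
Combined value = 6 ⊕ 2 = 4.

4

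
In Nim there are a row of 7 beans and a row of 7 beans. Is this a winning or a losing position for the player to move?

Compute the nim-sum pairwise:
7 ^ 7 = 0
The nim-sum is 0, so this is a P-position: the player to move is in a losing position under optimal play.

Losing position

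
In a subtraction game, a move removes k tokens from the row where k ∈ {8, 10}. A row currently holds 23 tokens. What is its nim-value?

Grundy values for subtraction set {8, 10}:
k:     0  1  2  3  4  5  6  7  8  9 10 11 12 13 14 15 16 17 18 19 20 21 22 23
g(k):  0  0  0  0  0  0  0  0  1  1  1  1  1  1  1  1  2  2  0  0  0  0  0  0
So g(23) = 0.

0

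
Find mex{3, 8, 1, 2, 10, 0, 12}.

4

The values 0, 1, 2, 3 are all present; 4 is the first non-negative integer missing from the set.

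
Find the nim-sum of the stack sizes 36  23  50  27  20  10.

Write each in binary and XOR column by column:
  100100  (36)
  010111  (23)
  110010  (50)
  011011  (27)
  010100  (20)
  001010  (10)
  ------
  000100  (4)

4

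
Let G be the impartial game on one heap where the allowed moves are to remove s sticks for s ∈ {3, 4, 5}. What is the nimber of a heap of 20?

1

Build the Grundy sequence with g(k) = mex{g(k−s) : s ∈ {3, 4, 5}, s ≤ k}:
k:     0  1  2  3  4  5  6  7  8  9 10 11 12 13 14 15 16 17 18 19 20
g(k):  0  0  0  1  1  1  2  2  0  0  0  1  1  1  2  2  0  0  0  1  1
So g(20) = 1.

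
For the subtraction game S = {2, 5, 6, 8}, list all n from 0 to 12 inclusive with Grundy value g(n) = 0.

0, 1, 4, 11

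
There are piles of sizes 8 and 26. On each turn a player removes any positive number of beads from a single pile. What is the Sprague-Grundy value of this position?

18

Compute the nim-sum pairwise:
8 XOR 26 = 18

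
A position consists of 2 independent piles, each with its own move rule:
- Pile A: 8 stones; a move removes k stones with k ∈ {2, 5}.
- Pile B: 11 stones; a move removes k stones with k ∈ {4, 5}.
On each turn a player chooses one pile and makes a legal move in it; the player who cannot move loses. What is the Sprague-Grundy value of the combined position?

0

For pile A, compute g(0), g(1), … with moves {2, 5}:
g(0) = mex{} = 0
g(1) = mex{} = 0
g(2) = mex{0} = 1
g(3) = mex{0} = 1
g(4) = mex{1} = 0
g(5) = mex{0,1} = 2
g(6) = mex{0} = 1
g(7) = mex{1,2} = 0
g(8) = mex{1} = 0
So g(8) = 0.
For pile B, compute g(0), g(1), … with moves {4, 5}:
k:     0  1  2  3  4  5  6  7  8  9 10 11
g(k):  0  0  0  0  1  1  1  1  2  0  0  0
So g(11) = 0.
By the Sprague-Grundy theorem, the Grundy value of a sum of independent games is the XOR of the component values.
Combined value = 0 ⊕ 0 = 0.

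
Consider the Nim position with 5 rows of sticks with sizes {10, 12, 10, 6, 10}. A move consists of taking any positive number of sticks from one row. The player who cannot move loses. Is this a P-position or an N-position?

Compute the nim-sum pairwise:
10 ^ 12 = 6
6 ^ 10 = 12
12 ^ 6 = 10
10 ^ 10 = 0
The nim-sum is 0, so this is a P-position: the player to move is in a losing position under optimal play.

P-position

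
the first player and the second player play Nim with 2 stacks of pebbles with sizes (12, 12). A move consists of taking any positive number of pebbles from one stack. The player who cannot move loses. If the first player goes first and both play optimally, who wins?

Nim-sum: 12 XOR 12 = 0.
The nim-sum is 0, so this is a P-position: the player to move is in a losing position under optimal play; the first player is about to move from it and so loses — the second player wins.

the second player wins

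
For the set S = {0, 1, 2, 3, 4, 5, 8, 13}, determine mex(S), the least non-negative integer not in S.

6

The values 0, 1, 2, 3, 4, 5 are all present; 6 is the first non-negative integer missing from the set.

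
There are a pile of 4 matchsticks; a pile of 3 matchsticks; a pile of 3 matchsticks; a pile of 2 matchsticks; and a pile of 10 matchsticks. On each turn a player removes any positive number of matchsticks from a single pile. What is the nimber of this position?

Nim-sum: 4 ⊕ 3 ⊕ 3 ⊕ 2 ⊕ 10 = 12.

12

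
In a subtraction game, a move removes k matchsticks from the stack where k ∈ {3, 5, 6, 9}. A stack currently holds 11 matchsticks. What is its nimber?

3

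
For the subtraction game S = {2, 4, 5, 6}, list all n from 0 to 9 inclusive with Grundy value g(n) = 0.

0, 1, 8, 9

Compute g(0), g(1), … for moves {2, 4, 5, 6}:
g(0) = mex{} = 0
g(1) = mex{} = 0
g(2) = mex{0} = 1
g(3) = mex{0} = 1
g(4) = mex{0,1} = 2
g(5) = mex{0,1} = 2
g(6) = mex{0,1,2} = 3
g(7) = mex{0,1,2} = 3
g(8) = mex{1,2,3} = 0
g(9) = mex{1,2,3} = 0
The P-positions (g = 0) in 0..9 are 0, 1, 8, 9.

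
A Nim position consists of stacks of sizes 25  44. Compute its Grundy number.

53

Bitwise XOR of the heap sizes:
  011001  (25)
  101100  (44)
  ------
  110101  (53)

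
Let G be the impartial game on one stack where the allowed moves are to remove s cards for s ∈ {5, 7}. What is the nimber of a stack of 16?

0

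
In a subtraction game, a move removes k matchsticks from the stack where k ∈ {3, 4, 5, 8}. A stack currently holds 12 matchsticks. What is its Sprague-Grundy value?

0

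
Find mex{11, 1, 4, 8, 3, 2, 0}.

5

The values 0, 1, 2, 3, 4 are all present; 5 is the first non-negative integer missing from the set.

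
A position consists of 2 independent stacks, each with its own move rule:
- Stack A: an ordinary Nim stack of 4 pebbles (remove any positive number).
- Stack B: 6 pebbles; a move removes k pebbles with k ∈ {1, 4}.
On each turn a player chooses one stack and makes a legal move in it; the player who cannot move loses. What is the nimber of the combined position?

Stack A is a plain Nim stack of size 4, so its Grundy value is 4.
For stack B, compute g(0), g(1), … with moves {1, 4}:
g(0) = mex{} = 0
g(1) = mex{0} = 1
g(2) = mex{1} = 0
g(3) = mex{0} = 1
g(4) = mex{0,1} = 2
g(5) = mex{1,2} = 0
g(6) = mex{0} = 1
So g(6) = 1.
The value of a disjunctive sum is the nim-sum of the parts.
Combined value = 4 XOR 1 = 5.

5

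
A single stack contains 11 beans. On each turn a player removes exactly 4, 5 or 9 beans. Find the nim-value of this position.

2

Grundy values for subtraction set {4, 5, 9}:
k:     0  1  2  3  4  5  6  7  8  9 10 11
g(k):  0  0  0  0  1  1  1  1  2  2  2  2
So g(11) = 2.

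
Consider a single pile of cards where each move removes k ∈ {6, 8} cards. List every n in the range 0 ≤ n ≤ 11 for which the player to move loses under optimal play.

0, 1, 2, 3, 4, 5

Grundy values for subtraction set {6, 8}:
g(0) = mex{} = 0
g(1) = mex{} = 0
g(2) = mex{} = 0
g(3) = mex{} = 0
g(4) = mex{} = 0
g(5) = mex{} = 0
g(6) = mex{0} = 1
g(7) = mex{0} = 1
g(8) = mex{0} = 1
g(9) = mex{0} = 1
g(10) = mex{0} = 1
g(11) = mex{0} = 1
The P-positions (g = 0) in 0..11 are 0, 1, 2, 3, 4, 5.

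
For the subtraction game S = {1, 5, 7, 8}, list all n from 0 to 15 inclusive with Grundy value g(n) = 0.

0, 2, 4, 6, 15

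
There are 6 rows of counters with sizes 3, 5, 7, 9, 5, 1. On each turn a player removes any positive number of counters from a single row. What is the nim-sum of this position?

12

Write each in binary and XOR column by column:
  0011  (3)
  0101  (5)
  0111  (7)
  1001  (9)
  0101  (5)
  0001  (1)
  ----
  1100  (12)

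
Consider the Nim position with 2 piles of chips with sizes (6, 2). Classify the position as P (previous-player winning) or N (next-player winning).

Write each in binary and XOR column by column:
  110  (6)
  010  (2)
  ---
  100  (4)
The nim-sum is 4 ≠ 0, so this is an N-position: the player to move can win.

N-position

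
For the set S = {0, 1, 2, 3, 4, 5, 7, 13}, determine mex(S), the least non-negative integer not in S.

The values 0, 1, 2, 3, 4, 5 are all present; 6 is the first non-negative integer missing from the set.

6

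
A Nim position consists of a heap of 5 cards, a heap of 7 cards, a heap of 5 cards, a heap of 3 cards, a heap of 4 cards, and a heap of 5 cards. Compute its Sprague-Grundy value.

5

Compute the nim-sum pairwise:
5 XOR 7 = 2
2 XOR 5 = 7
7 XOR 3 = 4
4 XOR 4 = 0
0 XOR 5 = 5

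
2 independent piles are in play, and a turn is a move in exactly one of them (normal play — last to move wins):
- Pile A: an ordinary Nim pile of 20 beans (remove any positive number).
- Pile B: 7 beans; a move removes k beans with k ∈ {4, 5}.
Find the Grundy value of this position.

21

Pile A is a plain Nim pile of size 20, so its Grundy value is 20.
For pile B, compute g(0), g(1), … with moves {4, 5}:
k:     0  1  2  3  4  5  6  7
g(k):  0  0  0  0  1  1  1  1
So g(7) = 1.
The value of a disjunctive sum is the nim-sum of the parts.
Combined value = 20 ⊕ 1 = 21.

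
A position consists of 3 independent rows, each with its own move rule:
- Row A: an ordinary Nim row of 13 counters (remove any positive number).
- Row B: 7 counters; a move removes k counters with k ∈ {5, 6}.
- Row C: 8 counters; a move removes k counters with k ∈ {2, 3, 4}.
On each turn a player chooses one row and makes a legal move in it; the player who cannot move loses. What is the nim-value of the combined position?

13

Row A is a plain Nim row of size 13, so its Grundy value is 13.
For row B, compute g(0), g(1), … with moves {5, 6}:
k:     0  1  2  3  4  5  6  7
g(k):  0  0  0  0  0  1  1  1
So g(7) = 1.
Build the Grundy sequence for row C with g(k) = mex{g(k−s) : s ∈ {2, 3, 4}, s ≤ k}:
k:     0  1  2  3  4  5  6  7  8
g(k):  0  0  1  1  2  2  0  0  1
So g(8) = 1.
The value of a disjunctive sum is the nim-sum of the parts.
Combined value = 13 XOR 1 XOR 1 = 13.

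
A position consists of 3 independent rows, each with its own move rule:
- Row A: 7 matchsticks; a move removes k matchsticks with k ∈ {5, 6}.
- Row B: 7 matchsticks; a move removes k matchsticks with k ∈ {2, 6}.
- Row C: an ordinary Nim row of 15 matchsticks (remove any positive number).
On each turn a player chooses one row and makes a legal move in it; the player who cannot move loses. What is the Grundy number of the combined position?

15

Build the Grundy sequence for row A with g(k) = mex{g(k−s) : s ∈ {5, 6}, s ≤ k}:
g(0) = mex{} = 0
g(1) = mex{} = 0
g(2) = mex{} = 0
g(3) = mex{} = 0
g(4) = mex{} = 0
g(5) = mex{0} = 1
g(6) = mex{0} = 1
g(7) = mex{0} = 1
So g(7) = 1.
Build the Grundy sequence for row B with g(k) = mex{g(k−s) : s ∈ {2, 6}, s ≤ k}:
g(0) = mex{} = 0
g(1) = mex{} = 0
g(2) = mex{0} = 1
g(3) = mex{0} = 1
g(4) = mex{1} = 0
g(5) = mex{1} = 0
g(6) = mex{0} = 1
g(7) = mex{0} = 1
So g(7) = 1.
Row C is a plain Nim row of size 15, so its Grundy value is 15.
By the Sprague-Grundy theorem, the Grundy value of a sum of independent games is the XOR of the component values.
Combined value = 1 ⊕ 1 ⊕ 15 = 15.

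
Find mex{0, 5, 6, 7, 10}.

1

0 is in the set but 1 is not, so the mex is 1.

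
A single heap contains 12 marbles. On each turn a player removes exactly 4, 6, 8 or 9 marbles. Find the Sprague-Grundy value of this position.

3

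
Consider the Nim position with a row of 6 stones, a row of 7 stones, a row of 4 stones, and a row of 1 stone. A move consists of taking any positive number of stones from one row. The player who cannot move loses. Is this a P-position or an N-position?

N-position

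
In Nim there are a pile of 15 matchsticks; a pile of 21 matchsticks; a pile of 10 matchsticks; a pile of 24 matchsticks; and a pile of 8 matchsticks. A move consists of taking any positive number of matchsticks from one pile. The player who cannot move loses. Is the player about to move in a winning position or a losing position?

Losing position

Nim-sum: 15 ^ 21 ^ 10 ^ 24 ^ 8 = 0.
The nim-sum is 0, so this is a P-position: the player to move is in a losing position under optimal play.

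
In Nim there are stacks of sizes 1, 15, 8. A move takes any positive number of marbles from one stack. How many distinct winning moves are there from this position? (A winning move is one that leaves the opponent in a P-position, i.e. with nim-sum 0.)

1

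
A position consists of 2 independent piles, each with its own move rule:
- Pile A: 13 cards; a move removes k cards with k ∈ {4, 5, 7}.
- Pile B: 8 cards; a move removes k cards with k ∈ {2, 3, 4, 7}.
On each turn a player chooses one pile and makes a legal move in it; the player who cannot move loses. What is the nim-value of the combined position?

1

Build the Grundy sequence for pile A with g(k) = mex{g(k−s) : s ∈ {4, 5, 7}, s ≤ k}:
k:     0  1  2  3  4  5  6  7  8  9 10 11 12 13
g(k):  0  0  0  0  1  1  1  1  2  2  2  0  0  0
So g(13) = 0.
For pile B, compute g(0), g(1), … with moves {2, 3, 4, 7}:
g(0) = mex{} = 0
g(1) = mex{} = 0
g(2) = mex{0} = 1
g(3) = mex{0} = 1
g(4) = mex{0,1} = 2
g(5) = mex{0,1} = 2
g(6) = mex{1,2} = 0
g(7) = mex{0,1,2} = 3
g(8) = mex{0,2} = 1
So g(8) = 1.
By the Sprague-Grundy theorem, the Grundy value of a sum of independent games is the XOR of the component values.
Combined value = 0 ⊕ 1 = 1.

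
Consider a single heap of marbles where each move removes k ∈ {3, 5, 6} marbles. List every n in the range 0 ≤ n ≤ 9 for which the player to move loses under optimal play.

Compute g(0), g(1), … for moves {3, 5, 6}:
g(0) = mex{} = 0
g(1) = mex{} = 0
g(2) = mex{} = 0
g(3) = mex{0} = 1
g(4) = mex{0} = 1
g(5) = mex{0} = 1
g(6) = mex{0,1} = 2
g(7) = mex{0,1} = 2
g(8) = mex{0,1} = 2
g(9) = mex{1,2} = 0
The P-positions (g = 0) in 0..9 are 0, 1, 2, 9.

0, 1, 2, 9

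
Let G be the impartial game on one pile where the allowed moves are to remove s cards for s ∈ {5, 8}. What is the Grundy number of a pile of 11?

Compute g(0), g(1), … for moves {5, 8}:
g(0) = mex{} = 0
g(1) = mex{} = 0
g(2) = mex{} = 0
g(3) = mex{} = 0
g(4) = mex{} = 0
g(5) = mex{0} = 1
g(6) = mex{0} = 1
g(7) = mex{0} = 1
g(8) = mex{0} = 1
g(9) = mex{0} = 1
g(10) = mex{0,1} = 2
g(11) = mex{0,1} = 2
So g(11) = 2.

2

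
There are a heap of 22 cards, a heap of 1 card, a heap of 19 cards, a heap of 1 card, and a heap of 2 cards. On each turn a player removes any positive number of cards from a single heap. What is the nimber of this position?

7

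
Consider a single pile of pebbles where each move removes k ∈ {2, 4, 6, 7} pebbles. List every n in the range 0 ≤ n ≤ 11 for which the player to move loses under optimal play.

0, 1, 9, 10

Grundy values for subtraction set {2, 4, 6, 7}:
g(0) = mex{} = 0
g(1) = mex{} = 0
g(2) = mex{0} = 1
g(3) = mex{0} = 1
g(4) = mex{0,1} = 2
g(5) = mex{0,1} = 2
g(6) = mex{0,1,2} = 3
g(7) = mex{0,1,2} = 3
g(8) = mex{0,1,2,3} = 4
g(9) = mex{1,2,3} = 0
g(10) = mex{1,2,3,4} = 0
g(11) = mex{0,2,3} = 1
The P-positions (g = 0) in 0..11 are 0, 1, 9, 10.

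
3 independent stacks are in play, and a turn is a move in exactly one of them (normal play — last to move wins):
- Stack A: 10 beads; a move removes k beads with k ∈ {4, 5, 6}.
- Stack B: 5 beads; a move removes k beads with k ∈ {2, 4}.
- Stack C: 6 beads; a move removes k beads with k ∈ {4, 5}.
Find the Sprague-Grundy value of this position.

3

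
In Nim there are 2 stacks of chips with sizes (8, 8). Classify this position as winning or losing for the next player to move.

Nim-sum: 8 ^ 8 = 0.
The nim-sum is 0, so this is a P-position: the player to move is in a losing position under optimal play.

Losing position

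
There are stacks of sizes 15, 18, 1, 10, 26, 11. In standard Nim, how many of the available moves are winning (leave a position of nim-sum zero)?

1

Nim-sum: 15 XOR 18 XOR 1 XOR 10 XOR 26 XOR 11 = 7.
The overall nim-sum is X = 7. A stack of size p has a winning move iff p XOR X < p (reduce it to p XOR X).
  15: 15 XOR 7 = 8 < 15 — winning move (to 8).
  18: 18 XOR 7 = 21 ≥ 18 — no move.
  1: 1 XOR 7 = 6 ≥ 1 — no move.
  10: 10 XOR 7 = 13 ≥ 10 — no move.
  26: 26 XOR 7 = 29 ≥ 26 — no move.
  11: 11 XOR 7 = 12 ≥ 11 — no move.
That gives 1 winning move.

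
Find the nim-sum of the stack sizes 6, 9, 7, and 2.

10

Write each in binary and XOR column by column:
  0110  (6)
  1001  (9)
  0111  (7)
  0010  (2)
  ----
  1010  (10)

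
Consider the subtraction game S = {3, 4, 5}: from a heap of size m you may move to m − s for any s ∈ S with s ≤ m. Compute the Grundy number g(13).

1

Compute g(0), g(1), … for moves {3, 4, 5}:
g(0) = mex{} = 0
g(1) = mex{} = 0
g(2) = mex{} = 0
g(3) = mex{0} = 1
g(4) = mex{0} = 1
g(5) = mex{0} = 1
g(6) = mex{0,1} = 2
g(7) = mex{0,1} = 2
g(8) = mex{1} = 0
g(9) = mex{1,2} = 0
g(10) = mex{1,2} = 0
g(11) = mex{0,2} = 1
g(12) = mex{0,2} = 1
g(13) = mex{0} = 1
So g(13) = 1.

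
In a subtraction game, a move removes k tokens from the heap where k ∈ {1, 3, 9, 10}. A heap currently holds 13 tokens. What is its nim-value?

3

Compute g(0), g(1), … for moves {1, 3, 9, 10}:
k:     0  1  2  3  4  5  6  7  8  9 10 11 12 13
g(k):  0  1  0  1  0  1  0  1  0  1  2  3  2  3
So g(13) = 3.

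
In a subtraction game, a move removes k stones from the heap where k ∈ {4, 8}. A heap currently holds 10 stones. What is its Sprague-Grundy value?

2

Grundy values for subtraction set {4, 8}:
g(0) = mex{} = 0
g(1) = mex{} = 0
g(2) = mex{} = 0
g(3) = mex{} = 0
g(4) = mex{0} = 1
g(5) = mex{0} = 1
g(6) = mex{0} = 1
g(7) = mex{0} = 1
g(8) = mex{0,1} = 2
g(9) = mex{0,1} = 2
g(10) = mex{0,1} = 2
So g(10) = 2.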